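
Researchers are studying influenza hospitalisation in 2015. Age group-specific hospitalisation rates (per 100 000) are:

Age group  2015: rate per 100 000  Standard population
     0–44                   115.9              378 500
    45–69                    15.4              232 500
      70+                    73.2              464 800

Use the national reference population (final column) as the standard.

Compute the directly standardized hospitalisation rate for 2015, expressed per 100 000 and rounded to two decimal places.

Standard total = 1 075 800; weights = 0.3518, 0.2161, 0.4321.
Standardized rate: 0.3518×115.9 + 0.2161×15.4 + 0.4321×73.2 = 75.7316 per 100 000.

75.73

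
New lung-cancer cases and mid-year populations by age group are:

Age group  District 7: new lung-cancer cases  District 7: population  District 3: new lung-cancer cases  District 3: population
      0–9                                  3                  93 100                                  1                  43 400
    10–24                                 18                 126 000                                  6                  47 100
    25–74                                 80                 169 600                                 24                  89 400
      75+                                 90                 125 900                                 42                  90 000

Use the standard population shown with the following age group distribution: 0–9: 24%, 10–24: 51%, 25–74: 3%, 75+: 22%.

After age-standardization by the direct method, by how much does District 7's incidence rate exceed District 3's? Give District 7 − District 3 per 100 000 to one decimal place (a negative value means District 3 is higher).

Age-specific rates per 100 000 for District 7: 3.22, 14.29, 47.17, 71.49.
For District 3: 2.30, 12.74, 26.85, 46.67.
Standard weights: 0.24, 0.51, 0.03, 0.22.
District 7: 0.2400×3.22 + 0.5100×14.29 + 0.0300×47.17 + 0.2200×71.49 = 25.2009 per 100 000.
District 3: 0.2400×2.30 + 0.5100×12.74 + 0.0300×26.85 + 0.2200×46.67 = 18.1218 per 100 000.
Difference = 25.2009 − 18.1218 = 7.0791.

7.1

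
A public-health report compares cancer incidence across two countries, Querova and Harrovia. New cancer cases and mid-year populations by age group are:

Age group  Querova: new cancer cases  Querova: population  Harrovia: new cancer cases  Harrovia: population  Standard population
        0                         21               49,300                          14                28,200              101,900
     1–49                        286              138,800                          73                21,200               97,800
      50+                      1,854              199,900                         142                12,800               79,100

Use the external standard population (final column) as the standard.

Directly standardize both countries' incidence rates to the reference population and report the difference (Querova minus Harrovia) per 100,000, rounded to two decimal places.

-102.70

Age-specific rates per 100,000 for Querova: 42.60, 206.05, 927.46.
For Harrovia: 49.65, 344.34, 1109.38.
Standard total = 278,800; weights = 0.3655, 0.3508, 0.2837.
Querova: 0.3655×42.60 + 0.3508×206.05 + 0.2837×927.46 = 350.9857 per 100,000.
Harrovia: 0.3655×49.65 + 0.3508×344.34 + 0.2837×1109.38 = 453.6831 per 100,000.
Difference = 350.9857 − 453.6831 = -102.6973.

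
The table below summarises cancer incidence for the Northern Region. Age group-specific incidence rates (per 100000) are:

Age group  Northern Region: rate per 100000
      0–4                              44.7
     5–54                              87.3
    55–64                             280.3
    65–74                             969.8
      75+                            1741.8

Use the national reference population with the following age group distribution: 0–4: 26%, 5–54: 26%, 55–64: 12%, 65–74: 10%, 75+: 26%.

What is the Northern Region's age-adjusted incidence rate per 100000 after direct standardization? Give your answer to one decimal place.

Standard weights: 0.26, 0.26, 0.12, 0.10, 0.26.
Standardized rate: 0.2600×44.7 + 0.2600×87.3 + 0.1200×280.3 + 0.1000×969.8 + 0.2600×1741.8 = 617.8040 per 100000.

617.8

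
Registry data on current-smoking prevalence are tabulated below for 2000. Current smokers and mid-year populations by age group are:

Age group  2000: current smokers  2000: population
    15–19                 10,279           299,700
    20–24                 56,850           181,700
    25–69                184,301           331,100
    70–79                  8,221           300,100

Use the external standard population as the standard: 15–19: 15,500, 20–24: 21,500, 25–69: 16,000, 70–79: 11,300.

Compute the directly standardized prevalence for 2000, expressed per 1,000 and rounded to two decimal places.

256.21

Age-specific rates per 1,000 for 2000: 34.298, 312.878, 556.632, 27.394.
Standard total = 64,300; weights = 0.2411, 0.3344, 0.2488, 0.1757.
Standardized rate: 0.2411×34.298 + 0.3344×312.878 + 0.2488×556.632 + 0.1757×27.394 = 256.2080 per 1,000.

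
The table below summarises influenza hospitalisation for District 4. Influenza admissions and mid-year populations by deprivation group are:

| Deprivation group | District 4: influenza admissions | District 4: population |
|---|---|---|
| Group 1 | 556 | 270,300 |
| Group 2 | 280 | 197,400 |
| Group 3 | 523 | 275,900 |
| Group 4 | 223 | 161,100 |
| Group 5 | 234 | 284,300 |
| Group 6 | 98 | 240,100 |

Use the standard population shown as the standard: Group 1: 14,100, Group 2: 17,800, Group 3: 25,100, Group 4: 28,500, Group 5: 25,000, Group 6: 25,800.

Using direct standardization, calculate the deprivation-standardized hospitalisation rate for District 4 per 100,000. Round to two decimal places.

Deprivation-specific rates per 100,000 for District 4: 205.70, 141.84, 189.56, 138.42, 82.31, 40.82.
Standard total = 136,300; weights = 0.1034, 0.1306, 0.1842, 0.2091, 0.1834, 0.1893.
Standardized rate: 0.1034×205.70 + 0.1306×141.84 + 0.1842×189.56 + 0.2091×138.42 + 0.1834×82.31 + 0.1893×40.82 = 126.4781 per 100,000.

126.48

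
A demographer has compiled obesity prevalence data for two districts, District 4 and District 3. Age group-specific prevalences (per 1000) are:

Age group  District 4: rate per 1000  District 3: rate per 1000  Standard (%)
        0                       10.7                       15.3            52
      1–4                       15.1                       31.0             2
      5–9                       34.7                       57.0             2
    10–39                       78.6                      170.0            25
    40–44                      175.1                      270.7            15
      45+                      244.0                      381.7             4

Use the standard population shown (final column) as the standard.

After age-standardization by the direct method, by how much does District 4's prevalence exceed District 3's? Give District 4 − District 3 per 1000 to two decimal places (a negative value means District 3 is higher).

-45.85

Standard weights: 0.52, 0.02, 0.02, 0.25, 0.15, 0.04.
District 4: 0.5200×10.7 + 0.0200×15.1 + 0.0200×34.7 + 0.2500×78.6 + 0.1500×175.1 + 0.0400×244.0 = 62.2350 per 1000.
District 3: 0.5200×15.3 + 0.0200×31.0 + 0.0200×57.0 + 0.2500×170.0 + 0.1500×270.7 + 0.0400×381.7 = 108.0890 per 1000.
Difference = 62.2350 − 108.0890 = -45.8540.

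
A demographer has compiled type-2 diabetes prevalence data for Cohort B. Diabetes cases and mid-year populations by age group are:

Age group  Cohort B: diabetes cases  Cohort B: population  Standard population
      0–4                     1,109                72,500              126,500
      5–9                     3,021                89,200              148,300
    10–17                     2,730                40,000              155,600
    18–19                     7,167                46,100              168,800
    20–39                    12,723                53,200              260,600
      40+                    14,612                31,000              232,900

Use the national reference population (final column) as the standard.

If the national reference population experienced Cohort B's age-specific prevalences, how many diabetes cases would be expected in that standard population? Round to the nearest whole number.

215922

Age-specific rates per 1,000 for Cohort B: 15.297, 33.868, 68.250, 155.466, 239.154, 471.355.
Expected diabetes cases = Σ (standard pop × age-specific rate ÷ 1,000)
= 126,500×15.297/1,000 + 148,300×33.868/1,000 + 155,600×68.250/1,000 + 168,800×155.466/1,000 + 260,600×239.154/1,000 + 232,900×471.355/1,000
= 1935.01 + 5022.58 + 10619.70 + 26242.72 + 62323.57 + 109778.54 = 215922.13.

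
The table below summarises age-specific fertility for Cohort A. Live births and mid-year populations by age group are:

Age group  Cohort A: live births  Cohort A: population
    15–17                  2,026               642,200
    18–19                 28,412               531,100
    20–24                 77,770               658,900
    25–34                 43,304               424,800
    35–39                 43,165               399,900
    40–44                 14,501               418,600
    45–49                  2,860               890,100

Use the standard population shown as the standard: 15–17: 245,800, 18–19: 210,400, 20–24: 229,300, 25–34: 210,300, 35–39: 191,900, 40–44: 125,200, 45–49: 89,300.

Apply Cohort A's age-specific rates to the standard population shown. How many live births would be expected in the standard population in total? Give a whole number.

Age-specific rates per 1,000 for Cohort A: 3.155, 53.497, 118.030, 101.940, 107.939, 34.642, 3.213.
Expected live births = Σ (standard pop × age-specific rate ÷ 1,000)
= 245,800×3.155/1,000 + 210,400×53.497/1,000 + 229,300×118.030/1,000 + 210,300×101.940/1,000 + 191,900×107.939/1,000 + 125,200×34.642/1,000 + 89,300×3.213/1,000
= 775.45 + 11255.67 + 27064.29 + 21437.93 + 20713.59 + 4337.14 + 286.93 = 85870.98.

85871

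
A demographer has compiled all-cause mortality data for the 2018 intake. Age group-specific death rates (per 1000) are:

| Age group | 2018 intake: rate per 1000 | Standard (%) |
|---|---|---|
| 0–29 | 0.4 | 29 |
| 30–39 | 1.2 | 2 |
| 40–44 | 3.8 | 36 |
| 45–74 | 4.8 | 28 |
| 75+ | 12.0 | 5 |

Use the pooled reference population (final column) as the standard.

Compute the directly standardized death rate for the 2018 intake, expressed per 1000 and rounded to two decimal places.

3.45

Standard weights: 0.29, 0.02, 0.36, 0.28, 0.05.
Standardized rate: 0.2900×0.4 + 0.0200×1.2 + 0.3600×3.8 + 0.2800×4.8 + 0.0500×12.0 = 3.4520 per 1000.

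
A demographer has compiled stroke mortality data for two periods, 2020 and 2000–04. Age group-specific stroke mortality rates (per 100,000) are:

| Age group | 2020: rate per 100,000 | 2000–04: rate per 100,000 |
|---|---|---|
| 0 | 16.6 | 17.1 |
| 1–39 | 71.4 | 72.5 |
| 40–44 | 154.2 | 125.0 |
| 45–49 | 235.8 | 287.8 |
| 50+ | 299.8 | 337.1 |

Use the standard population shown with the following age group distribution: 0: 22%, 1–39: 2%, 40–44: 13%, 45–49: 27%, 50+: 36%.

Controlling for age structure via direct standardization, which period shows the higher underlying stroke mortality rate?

Standard weights: 0.22, 0.02, 0.13, 0.27, 0.36.
2020: 0.2200×16.6 + 0.0200×71.4 + 0.1300×154.2 + 0.2700×235.8 + 0.3600×299.8 = 196.7200 per 100,000.
2000–04: 0.2200×17.1 + 0.0200×72.5 + 0.1300×125.0 + 0.2700×287.8 + 0.3600×337.1 = 220.5240 per 100,000.

2000–04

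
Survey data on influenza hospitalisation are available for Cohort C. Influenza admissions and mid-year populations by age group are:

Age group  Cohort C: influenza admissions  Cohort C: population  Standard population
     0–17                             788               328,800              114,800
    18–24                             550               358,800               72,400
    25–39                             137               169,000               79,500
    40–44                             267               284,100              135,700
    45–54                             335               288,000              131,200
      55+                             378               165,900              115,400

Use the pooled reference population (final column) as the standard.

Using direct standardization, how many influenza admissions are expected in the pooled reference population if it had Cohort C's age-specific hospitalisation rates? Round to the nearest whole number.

994

Age-specific rates per 100,000 for Cohort C: 239.66, 153.29, 81.07, 93.98, 116.32, 227.85.
Expected influenza admissions = Σ (standard pop × age-specific rate ÷ 100,000)
= 114,800×239.66/100,000 + 72,400×153.29/100,000 + 79,500×81.07/100,000 + 135,700×93.98/100,000 + 131,200×116.32/100,000 + 115,400×227.85/100,000
= 275.13 + 110.98 + 64.45 + 127.53 + 152.61 + 262.94 = 993.64.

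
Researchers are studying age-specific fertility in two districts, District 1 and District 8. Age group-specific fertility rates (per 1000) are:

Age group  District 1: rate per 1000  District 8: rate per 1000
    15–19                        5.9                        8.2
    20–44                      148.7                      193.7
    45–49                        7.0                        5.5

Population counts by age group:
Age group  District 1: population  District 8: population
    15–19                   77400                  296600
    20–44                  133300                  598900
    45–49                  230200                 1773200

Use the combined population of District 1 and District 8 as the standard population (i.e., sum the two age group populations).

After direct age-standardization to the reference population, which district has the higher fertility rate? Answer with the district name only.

District 8

Combined standard total = 3109600; weights = 0.1203, 0.2355, 0.6443.
District 1: 0.1203×5.9 + 0.2355×148.7 + 0.6443×7.0 = 40.2330 per 1000.
District 8: 0.1203×8.2 + 0.2355×193.7 + 0.6443×5.5 = 50.1391 per 1000.
The crude rates (49.65 vs 48.04) would put District 1 higher, but that reflects its age composition; once standardized to a common age structure, District 8 has the higher underlying rate.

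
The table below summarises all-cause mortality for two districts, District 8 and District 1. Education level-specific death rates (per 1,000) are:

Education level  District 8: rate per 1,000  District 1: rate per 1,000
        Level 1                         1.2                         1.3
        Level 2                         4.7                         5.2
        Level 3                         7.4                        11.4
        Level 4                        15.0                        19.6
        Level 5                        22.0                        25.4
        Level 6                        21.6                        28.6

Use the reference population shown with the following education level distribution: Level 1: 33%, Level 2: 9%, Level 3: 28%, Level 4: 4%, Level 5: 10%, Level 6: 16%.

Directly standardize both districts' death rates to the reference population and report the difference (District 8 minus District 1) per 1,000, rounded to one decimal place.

-2.8

Standard weights: 0.33, 0.09, 0.28, 0.04, 0.10, 0.16.
District 8: 0.3300×1.2 + 0.0900×4.7 + 0.2800×7.4 + 0.0400×15.0 + 0.1000×22.0 + 0.1600×21.6 = 9.1470 per 1,000.
District 1: 0.3300×1.3 + 0.0900×5.2 + 0.2800×11.4 + 0.0400×19.6 + 0.1000×25.4 + 0.1600×28.6 = 11.9890 per 1,000.
Difference = 9.1470 − 11.9890 = -2.8420.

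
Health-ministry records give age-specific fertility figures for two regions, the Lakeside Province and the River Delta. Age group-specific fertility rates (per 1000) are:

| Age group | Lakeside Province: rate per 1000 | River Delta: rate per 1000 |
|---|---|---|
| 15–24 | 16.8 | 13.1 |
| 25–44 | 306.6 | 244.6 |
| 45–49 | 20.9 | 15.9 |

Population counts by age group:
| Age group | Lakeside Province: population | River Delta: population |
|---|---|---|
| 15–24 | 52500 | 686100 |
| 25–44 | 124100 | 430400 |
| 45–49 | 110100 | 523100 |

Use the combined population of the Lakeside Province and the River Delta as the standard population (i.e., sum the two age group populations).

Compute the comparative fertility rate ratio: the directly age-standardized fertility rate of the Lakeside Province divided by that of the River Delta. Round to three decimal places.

Combined standard total = 1926300; weights = 0.3834, 0.2879, 0.3287.
The Lakeside Province: 0.3834×16.8 + 0.2879×306.6 + 0.3287×20.9 = 101.5688 per 1000.
The River Delta: 0.3834×13.1 + 0.2879×244.6 + 0.3287×15.9 = 80.6594 per 1000.
Ratio = 101.5688 ÷ 80.6594 = 1.25923.

1.259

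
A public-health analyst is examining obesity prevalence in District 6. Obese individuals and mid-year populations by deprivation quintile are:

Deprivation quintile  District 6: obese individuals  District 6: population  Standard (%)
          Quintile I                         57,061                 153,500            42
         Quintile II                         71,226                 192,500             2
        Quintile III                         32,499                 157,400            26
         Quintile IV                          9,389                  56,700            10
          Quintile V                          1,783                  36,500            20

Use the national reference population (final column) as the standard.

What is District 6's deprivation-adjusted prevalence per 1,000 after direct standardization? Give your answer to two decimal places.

Deprivation-specific rates per 1,000 for District 6: 371.733, 370.005, 206.474, 165.591, 48.849.
Standard weights: 0.42, 0.02, 0.26, 0.10, 0.20.
Standardized rate: 0.4200×371.733 + 0.0200×370.005 + 0.2600×206.474 + 0.1000×165.591 + 0.2000×48.849 = 243.5401 per 1,000.

243.54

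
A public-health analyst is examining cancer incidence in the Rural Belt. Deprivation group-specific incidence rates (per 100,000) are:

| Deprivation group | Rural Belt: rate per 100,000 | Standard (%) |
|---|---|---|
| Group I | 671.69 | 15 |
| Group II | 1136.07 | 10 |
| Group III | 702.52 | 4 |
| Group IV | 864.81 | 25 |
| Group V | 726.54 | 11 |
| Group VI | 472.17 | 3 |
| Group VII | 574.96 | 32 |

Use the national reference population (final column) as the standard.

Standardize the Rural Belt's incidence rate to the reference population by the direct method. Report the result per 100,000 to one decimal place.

Standard weights: 0.15, 0.10, 0.04, 0.25, 0.11, 0.03, 0.32.
Standardized rate: 0.1500×671.69 + 0.1000×1136.07 + 0.0400×702.52 + 0.2500×864.81 + 0.1100×726.54 + 0.0300×472.17 + 0.3200×574.96 = 736.7355 per 100,000.

736.7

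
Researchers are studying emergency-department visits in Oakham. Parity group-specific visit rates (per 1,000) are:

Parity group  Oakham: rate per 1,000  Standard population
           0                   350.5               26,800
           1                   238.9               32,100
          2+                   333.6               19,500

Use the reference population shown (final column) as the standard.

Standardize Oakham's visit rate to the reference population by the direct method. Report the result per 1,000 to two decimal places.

300.60

Standard total = 78,400; weights = 0.3418, 0.4094, 0.2487.
Standardized rate: 0.3418×350.5 + 0.4094×238.9 + 0.2487×333.6 = 300.6032 per 1,000.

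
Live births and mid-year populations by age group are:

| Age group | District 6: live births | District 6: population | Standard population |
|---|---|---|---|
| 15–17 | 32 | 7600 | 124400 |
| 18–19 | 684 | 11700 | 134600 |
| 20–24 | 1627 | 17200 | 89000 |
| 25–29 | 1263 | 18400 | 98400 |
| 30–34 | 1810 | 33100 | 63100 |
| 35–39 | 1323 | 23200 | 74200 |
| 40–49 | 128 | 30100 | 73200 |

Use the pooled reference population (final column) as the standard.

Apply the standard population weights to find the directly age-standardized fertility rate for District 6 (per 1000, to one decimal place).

Age-specific rates per 1000 for District 6: 4.211, 58.462, 94.593, 68.641, 54.683, 57.026, 4.252.
Standard total = 656900; weights = 0.1894, 0.2049, 0.1355, 0.1498, 0.0961, 0.1130, 0.1114.
Standardized rate: 0.1894×4.211 + 0.2049×58.462 + 0.1355×94.593 + 0.1498×68.641 + 0.0961×54.683 + 0.1130×57.026 + 0.1114×4.252 = 48.0421 per 1000.

48.0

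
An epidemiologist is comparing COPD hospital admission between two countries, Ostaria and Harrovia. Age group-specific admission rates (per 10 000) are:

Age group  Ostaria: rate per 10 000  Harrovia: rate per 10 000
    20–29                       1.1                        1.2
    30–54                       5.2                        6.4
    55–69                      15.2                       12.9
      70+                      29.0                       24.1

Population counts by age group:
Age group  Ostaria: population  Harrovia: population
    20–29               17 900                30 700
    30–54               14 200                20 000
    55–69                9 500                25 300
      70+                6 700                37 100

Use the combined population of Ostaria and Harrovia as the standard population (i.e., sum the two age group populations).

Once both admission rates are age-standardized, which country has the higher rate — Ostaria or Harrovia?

Ostaria

Combined standard total = 161 400; weights = 0.3011, 0.2119, 0.2156, 0.2714.
Ostaria: 0.3011×1.1 + 0.2119×5.2 + 0.2156×15.2 + 0.2714×29.0 = 12.5803 per 10 000.
Harrovia: 0.3011×1.2 + 0.2119×6.4 + 0.2156×12.9 + 0.2714×24.1 = 11.0390 per 10 000.
The crude rates (8.95 vs 12.25) would put Harrovia higher, but that reflects its age composition; once standardized to a common age structure, Ostaria has the higher underlying rate.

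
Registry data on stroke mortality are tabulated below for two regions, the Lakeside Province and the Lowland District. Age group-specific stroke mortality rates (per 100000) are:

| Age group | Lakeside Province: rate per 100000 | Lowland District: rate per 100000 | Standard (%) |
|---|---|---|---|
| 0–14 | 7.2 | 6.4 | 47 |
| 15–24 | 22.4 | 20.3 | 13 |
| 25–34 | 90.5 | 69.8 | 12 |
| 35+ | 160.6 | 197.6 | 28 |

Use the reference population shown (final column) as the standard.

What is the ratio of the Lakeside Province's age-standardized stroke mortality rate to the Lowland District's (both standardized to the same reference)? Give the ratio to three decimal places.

Standard weights: 0.47, 0.13, 0.12, 0.28.
The Lakeside Province: 0.4700×7.2 + 0.1300×22.4 + 0.1200×90.5 + 0.2800×160.6 = 62.1240 per 100000.
The Lowland District: 0.4700×6.4 + 0.1300×20.3 + 0.1200×69.8 + 0.2800×197.6 = 69.3510 per 100000.
Ratio = 62.1240 ÷ 69.3510 = 0.89579.

0.896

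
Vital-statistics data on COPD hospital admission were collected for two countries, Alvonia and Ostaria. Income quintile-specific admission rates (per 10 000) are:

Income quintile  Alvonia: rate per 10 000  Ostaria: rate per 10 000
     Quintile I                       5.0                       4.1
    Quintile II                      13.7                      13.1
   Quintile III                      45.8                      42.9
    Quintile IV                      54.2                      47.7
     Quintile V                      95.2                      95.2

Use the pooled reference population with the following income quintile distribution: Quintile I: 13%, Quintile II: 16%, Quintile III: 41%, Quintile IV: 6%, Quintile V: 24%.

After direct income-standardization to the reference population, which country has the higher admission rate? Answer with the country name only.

Alvonia

Standard weights: 0.13, 0.16, 0.41, 0.06, 0.24.
Alvonia: 0.1300×5.0 + 0.1600×13.7 + 0.4100×45.8 + 0.0600×54.2 + 0.2400×95.2 = 47.7200 per 10 000.
Ostaria: 0.1300×4.1 + 0.1600×13.1 + 0.4100×42.9 + 0.0600×47.7 + 0.2400×95.2 = 45.9280 per 10 000.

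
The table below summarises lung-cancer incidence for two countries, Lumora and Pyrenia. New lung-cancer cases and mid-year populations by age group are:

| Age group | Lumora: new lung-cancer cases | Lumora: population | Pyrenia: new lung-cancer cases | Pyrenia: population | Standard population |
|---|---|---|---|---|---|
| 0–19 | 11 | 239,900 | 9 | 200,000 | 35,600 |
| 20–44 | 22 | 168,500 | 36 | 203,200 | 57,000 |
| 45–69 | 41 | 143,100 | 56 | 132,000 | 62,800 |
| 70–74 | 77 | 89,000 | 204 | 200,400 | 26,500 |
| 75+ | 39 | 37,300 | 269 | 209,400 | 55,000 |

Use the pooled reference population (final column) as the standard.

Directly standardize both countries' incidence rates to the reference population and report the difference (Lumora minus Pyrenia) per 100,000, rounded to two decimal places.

-12.02

Age-specific rates per 100,000 for Lumora: 4.59, 13.06, 28.65, 86.52, 104.56.
For Pyrenia: 4.50, 17.72, 42.42, 101.80, 128.46.
Standard total = 236,900; weights = 0.1503, 0.2406, 0.2651, 0.1119, 0.2322.
Lumora: 0.1503×4.59 + 0.2406×13.06 + 0.2651×28.65 + 0.1119×86.52 + 0.2322×104.56 = 45.3783 per 100,000.
Pyrenia: 0.1503×4.50 + 0.2406×17.72 + 0.2651×42.42 + 0.1119×101.80 + 0.2322×128.46 = 57.3969 per 100,000.
Difference = 45.3783 − 57.3969 = -12.0186.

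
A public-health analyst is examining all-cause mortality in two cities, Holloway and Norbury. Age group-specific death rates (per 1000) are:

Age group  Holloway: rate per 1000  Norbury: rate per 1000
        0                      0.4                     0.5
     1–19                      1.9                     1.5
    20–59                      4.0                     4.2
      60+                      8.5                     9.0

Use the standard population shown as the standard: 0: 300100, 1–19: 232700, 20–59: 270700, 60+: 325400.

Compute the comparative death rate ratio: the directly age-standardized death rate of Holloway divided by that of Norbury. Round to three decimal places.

Standard total = 1128900; weights = 0.2658, 0.2061, 0.2398, 0.2882.
Holloway: 0.2658×0.4 + 0.2061×1.9 + 0.2398×4.0 + 0.2882×8.5 = 3.9072 per 1000.
Norbury: 0.2658×0.5 + 0.2061×1.5 + 0.2398×4.2 + 0.2882×9.0 = 4.0434 per 1000.
Ratio = 3.9072 ÷ 4.0434 = 0.96631.

0.966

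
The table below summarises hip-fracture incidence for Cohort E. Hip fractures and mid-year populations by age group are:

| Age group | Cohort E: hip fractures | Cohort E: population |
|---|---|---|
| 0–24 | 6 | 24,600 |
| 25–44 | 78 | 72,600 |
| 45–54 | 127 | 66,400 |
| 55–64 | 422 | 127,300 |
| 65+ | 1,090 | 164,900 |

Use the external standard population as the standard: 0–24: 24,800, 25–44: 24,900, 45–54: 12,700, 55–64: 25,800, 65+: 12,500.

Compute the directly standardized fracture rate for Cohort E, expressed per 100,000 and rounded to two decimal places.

223.68

Age-specific rates per 100,000 for Cohort E: 24.39, 107.44, 191.27, 331.50, 661.01.
Standard total = 100,700; weights = 0.2463, 0.2473, 0.1261, 0.2562, 0.1241.
Standardized rate: 0.2463×24.39 + 0.2473×107.44 + 0.1261×191.27 + 0.2562×331.50 + 0.1241×661.01 = 223.6787 per 100,000.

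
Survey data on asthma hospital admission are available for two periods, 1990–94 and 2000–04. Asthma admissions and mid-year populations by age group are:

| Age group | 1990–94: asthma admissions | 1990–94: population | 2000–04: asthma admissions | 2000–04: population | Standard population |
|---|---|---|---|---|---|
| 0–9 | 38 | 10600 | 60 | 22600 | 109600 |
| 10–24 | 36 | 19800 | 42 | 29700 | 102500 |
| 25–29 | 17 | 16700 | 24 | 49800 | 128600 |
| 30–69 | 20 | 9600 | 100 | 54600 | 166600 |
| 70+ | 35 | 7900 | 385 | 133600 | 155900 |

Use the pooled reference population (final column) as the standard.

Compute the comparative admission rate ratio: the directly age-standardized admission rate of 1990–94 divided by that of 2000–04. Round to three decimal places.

1.396

Age-specific rates per 10000 for 1990–94: 35.85, 18.18, 10.18, 20.83, 44.30.
For 2000–04: 26.55, 14.14, 4.82, 18.32, 28.82.
Standard total = 663200; weights = 0.1653, 0.1546, 0.1939, 0.2512, 0.2351.
1990–94: 0.1653×35.85 + 0.1546×18.18 + 0.1939×10.18 + 0.2512×20.83 + 0.2351×44.30 = 26.3564 per 10000.
2000–04: 0.1653×26.55 + 0.1546×14.14 + 0.1939×4.82 + 0.2512×18.32 + 0.2351×28.82 = 18.8825 per 10000.
Ratio = 26.3564 ÷ 18.8825 = 1.39581.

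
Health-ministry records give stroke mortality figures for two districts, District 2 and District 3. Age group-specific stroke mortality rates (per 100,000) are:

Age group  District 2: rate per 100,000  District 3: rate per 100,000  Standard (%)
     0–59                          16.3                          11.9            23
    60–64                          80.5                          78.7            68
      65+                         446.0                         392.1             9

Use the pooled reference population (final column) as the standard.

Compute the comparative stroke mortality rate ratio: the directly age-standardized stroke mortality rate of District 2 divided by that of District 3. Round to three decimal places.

1.077

Standard weights: 0.23, 0.68, 0.09.
District 2: 0.2300×16.3 + 0.6800×80.5 + 0.0900×446.0 = 98.6290 per 100,000.
District 3: 0.2300×11.9 + 0.6800×78.7 + 0.0900×392.1 = 91.5420 per 100,000.
Ratio = 98.6290 ÷ 91.5420 = 1.07742.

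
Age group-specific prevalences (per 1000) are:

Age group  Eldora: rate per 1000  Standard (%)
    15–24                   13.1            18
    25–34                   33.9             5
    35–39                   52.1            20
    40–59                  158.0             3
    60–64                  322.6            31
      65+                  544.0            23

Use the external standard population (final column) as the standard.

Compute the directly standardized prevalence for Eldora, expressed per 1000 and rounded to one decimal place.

Standard weights: 0.18, 0.05, 0.20, 0.03, 0.31, 0.23.
Standardized rate: 0.1800×13.1 + 0.0500×33.9 + 0.2000×52.1 + 0.0300×158.0 + 0.3100×322.6 + 0.2300×544.0 = 244.3390 per 1000.

244.3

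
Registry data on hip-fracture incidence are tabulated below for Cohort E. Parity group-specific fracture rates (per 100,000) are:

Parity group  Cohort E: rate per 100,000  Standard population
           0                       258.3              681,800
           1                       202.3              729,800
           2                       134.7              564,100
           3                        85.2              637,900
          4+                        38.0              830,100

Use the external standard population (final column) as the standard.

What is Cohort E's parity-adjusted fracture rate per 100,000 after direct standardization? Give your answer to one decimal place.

141.0

Standard total = 3,443,700; weights = 0.1980, 0.2119, 0.1638, 0.1852, 0.2410.
Standardized rate: 0.1980×258.3 + 0.2119×202.3 + 0.1638×134.7 + 0.1852×85.2 + 0.2410×38.0 = 141.0183 per 100,000.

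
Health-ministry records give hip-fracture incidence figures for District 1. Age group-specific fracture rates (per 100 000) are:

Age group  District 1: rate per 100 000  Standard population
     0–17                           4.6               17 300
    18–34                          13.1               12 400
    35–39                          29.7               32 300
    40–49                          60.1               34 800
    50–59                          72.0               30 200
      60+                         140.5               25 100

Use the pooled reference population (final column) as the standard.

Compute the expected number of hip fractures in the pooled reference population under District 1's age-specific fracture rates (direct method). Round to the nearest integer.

Expected hip fractures = Σ (standard pop × age-specific rate ÷ 100 000)
= 17 300×4.6/100 000 + 12 400×13.1/100 000 + 32 300×29.7/100 000 + 34 800×60.1/100 000 + 30 200×72.0/100 000 + 25 100×140.5/100 000
= 0.80 + 1.62 + 9.59 + 20.91 + 21.74 + 35.27 = 89.94.

90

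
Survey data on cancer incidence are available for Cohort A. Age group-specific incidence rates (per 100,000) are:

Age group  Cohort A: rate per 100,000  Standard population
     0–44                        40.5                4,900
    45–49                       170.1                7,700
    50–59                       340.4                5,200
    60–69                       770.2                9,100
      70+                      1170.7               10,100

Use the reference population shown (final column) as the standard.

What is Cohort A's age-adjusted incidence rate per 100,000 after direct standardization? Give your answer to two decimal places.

597.60

Standard total = 37,000; weights = 0.1324, 0.2081, 0.1405, 0.2459, 0.2730.
Standardized rate: 0.1324×40.5 + 0.2081×170.1 + 0.1405×340.4 + 0.2459×770.2 + 0.2730×1170.7 = 597.5997 per 100,000.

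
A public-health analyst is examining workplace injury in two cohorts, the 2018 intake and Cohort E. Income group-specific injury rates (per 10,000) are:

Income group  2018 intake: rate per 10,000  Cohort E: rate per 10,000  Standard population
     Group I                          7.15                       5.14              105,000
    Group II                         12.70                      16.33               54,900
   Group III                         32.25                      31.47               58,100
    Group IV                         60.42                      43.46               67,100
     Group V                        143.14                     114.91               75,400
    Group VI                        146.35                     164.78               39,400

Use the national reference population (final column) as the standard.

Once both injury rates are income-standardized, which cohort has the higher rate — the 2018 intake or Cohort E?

2018 intake

Standard total = 399,900; weights = 0.2626, 0.1373, 0.1453, 0.1678, 0.1885, 0.0985.
The 2018 intake: 0.2626×7.15 + 0.1373×12.70 + 0.1453×32.25 + 0.1678×60.42 + 0.1885×143.14 + 0.0985×146.35 = 59.8520 per 10,000.
Cohort E: 0.2626×5.14 + 0.1373×16.33 + 0.1453×31.47 + 0.1678×43.46 + 0.1885×114.91 + 0.0985×164.78 = 53.3567 per 10,000.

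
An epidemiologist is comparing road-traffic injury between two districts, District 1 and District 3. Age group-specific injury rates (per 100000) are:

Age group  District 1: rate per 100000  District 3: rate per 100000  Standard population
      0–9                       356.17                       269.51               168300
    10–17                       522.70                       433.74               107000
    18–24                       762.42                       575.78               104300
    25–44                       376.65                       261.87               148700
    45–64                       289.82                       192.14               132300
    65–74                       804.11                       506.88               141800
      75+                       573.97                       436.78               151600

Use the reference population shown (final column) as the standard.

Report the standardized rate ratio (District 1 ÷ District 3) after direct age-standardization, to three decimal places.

1.385

Standard total = 954000; weights = 0.1764, 0.1122, 0.1093, 0.1559, 0.1387, 0.1486, 0.1589.
District 1: 0.1764×356.17 + 0.1122×522.70 + 0.1093×762.42 + 0.1559×376.65 + 0.1387×289.82 + 0.1486×804.11 + 0.1589×573.97 = 514.4449 per 100000.
District 3: 0.1764×269.51 + 0.1122×433.74 + 0.1093×575.78 + 0.1559×261.87 + 0.1387×192.14 + 0.1486×506.88 + 0.1589×436.78 = 371.3566 per 100000.
Ratio = 514.4449 ÷ 371.3566 = 1.38531.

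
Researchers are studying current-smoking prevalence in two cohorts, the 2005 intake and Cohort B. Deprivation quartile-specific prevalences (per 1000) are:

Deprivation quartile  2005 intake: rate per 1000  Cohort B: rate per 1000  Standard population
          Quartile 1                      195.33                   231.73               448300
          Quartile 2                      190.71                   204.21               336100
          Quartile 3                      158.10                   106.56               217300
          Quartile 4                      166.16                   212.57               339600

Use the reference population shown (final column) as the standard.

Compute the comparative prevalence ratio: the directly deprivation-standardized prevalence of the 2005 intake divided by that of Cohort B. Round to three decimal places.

0.905

Standard total = 1341300; weights = 0.3342, 0.2506, 0.1620, 0.2532.
The 2005 intake: 0.3342×195.33 + 0.2506×190.71 + 0.1620×158.10 + 0.2532×166.16 = 180.7553 per 1000.
Cohort B: 0.3342×231.73 + 0.2506×204.21 + 0.1620×106.56 + 0.2532×212.57 = 199.7046 per 1000.
Ratio = 180.7553 ÷ 199.7046 = 0.90511.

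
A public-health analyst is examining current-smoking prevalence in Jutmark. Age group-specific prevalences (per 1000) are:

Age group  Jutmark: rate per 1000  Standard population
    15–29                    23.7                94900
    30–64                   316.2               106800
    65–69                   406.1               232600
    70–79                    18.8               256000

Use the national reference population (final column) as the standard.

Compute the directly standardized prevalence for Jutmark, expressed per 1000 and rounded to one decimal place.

Standard total = 690300; weights = 0.1375, 0.1547, 0.3370, 0.3709.
Standardized rate: 0.1375×23.7 + 0.1547×316.2 + 0.3370×406.1 + 0.3709×18.8 = 195.9886 per 1000.

196.0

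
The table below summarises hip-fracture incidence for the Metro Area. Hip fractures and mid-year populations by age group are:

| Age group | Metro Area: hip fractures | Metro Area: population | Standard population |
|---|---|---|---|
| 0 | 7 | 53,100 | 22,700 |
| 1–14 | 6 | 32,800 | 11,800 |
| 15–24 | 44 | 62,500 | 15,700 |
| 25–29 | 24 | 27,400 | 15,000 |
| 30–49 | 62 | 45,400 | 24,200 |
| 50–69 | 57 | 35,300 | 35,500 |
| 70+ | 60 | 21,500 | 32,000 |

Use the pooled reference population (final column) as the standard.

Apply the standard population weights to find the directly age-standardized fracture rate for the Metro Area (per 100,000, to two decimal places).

133.22

Age-specific rates per 100,000 for the Metro Area: 13.18, 18.29, 70.40, 87.59, 136.56, 161.47, 279.07.
Standard total = 156,900; weights = 0.1447, 0.0752, 0.1001, 0.0956, 0.1542, 0.2263, 0.2040.
Standardized rate: 0.1447×13.18 + 0.0752×18.29 + 0.1001×70.40 + 0.0956×87.59 + 0.1542×136.56 + 0.2263×161.47 + 0.2040×279.07 = 133.2162 per 100,000.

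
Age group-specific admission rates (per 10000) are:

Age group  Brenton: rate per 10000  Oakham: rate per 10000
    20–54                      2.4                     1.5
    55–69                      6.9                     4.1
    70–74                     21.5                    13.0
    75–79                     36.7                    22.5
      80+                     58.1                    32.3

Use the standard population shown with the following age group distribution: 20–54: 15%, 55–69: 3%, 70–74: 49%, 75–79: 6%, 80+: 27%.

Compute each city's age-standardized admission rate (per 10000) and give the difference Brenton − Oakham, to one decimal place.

12.2

Standard weights: 0.15, 0.03, 0.49, 0.06, 0.27.
Brenton: 0.1500×2.4 + 0.0300×6.9 + 0.4900×21.5 + 0.0600×36.7 + 0.2700×58.1 = 28.9910 per 10000.
Oakham: 0.1500×1.5 + 0.0300×4.1 + 0.4900×13.0 + 0.0600×22.5 + 0.2700×32.3 = 16.7890 per 10000.
Difference = 28.9910 − 16.7890 = 12.2020.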